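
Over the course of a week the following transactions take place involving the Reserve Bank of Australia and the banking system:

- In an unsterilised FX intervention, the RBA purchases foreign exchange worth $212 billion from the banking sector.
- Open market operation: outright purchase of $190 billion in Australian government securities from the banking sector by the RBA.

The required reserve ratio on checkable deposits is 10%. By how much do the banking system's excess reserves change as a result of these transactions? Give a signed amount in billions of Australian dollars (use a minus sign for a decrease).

+$402 billion

FX purchase $212 billion: reserves +$212B, deposits 0.
OMO purchase (from banks) $190 billion: reserves +$190B, deposits 0.
Totals: Δreserves = +$402B, Δdeposits = 0.
Δrequired reserves = 10% × 0 = 0.
Δexcess reserves = Δreserves − Δrequired = +$402B − (0) = +$402 billion.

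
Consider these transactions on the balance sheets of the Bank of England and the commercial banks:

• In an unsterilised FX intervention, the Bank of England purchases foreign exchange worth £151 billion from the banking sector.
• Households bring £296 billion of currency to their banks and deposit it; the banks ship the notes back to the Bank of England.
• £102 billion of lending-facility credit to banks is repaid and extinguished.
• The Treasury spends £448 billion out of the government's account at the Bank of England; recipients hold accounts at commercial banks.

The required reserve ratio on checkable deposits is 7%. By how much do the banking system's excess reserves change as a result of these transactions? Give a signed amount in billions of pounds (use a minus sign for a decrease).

+£740.92 billion

FX purchase £151 billion: reserves +£151B, deposits 0.
Currency deposit £296 billion: reserves +£296B, deposits +£296B.
Discount-window repayment £102 billion: reserves −£102B, deposits 0.
Government spending £448 billion: reserves +£448B, deposits +£448B.
Totals: Δreserves = +£793B, Δdeposits = +£744B.
Δrequired reserves = 7% × +£744B = +£52.08B.
Δexcess reserves = Δreserves − Δrequired = +£793B − (+£52.08B) = +£740.92 billion.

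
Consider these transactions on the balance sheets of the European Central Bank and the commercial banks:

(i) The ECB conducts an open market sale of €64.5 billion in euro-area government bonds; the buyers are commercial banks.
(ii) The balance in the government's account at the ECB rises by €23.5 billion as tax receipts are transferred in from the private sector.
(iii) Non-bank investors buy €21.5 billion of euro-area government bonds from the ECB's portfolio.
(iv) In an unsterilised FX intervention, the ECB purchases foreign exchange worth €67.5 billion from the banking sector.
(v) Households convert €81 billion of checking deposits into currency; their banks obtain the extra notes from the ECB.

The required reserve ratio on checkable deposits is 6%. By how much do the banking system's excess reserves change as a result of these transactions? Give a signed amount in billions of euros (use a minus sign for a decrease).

-€115.44 billion

OMO sale (to banks) €64.5 billion: reserves −€64.5B, deposits 0.
Government account inflow €23.5 billion: reserves −€23.5B, deposits −€23.5B.
Asset sale (to non-banks) €21.5 billion: reserves −€21.5B, deposits −€21.5B.
FX purchase €67.5 billion: reserves +€67.5B, deposits 0.
Currency withdrawal €81 billion: reserves −€81B, deposits −€81B.
Totals: Δreserves = −€123B, Δdeposits = −€126B.
Δrequired reserves = 6% × −€126B = −€7.56B.
Δexcess reserves = Δreserves − Δrequired = −€123B − (−€7.56B) = -€115.44 billion.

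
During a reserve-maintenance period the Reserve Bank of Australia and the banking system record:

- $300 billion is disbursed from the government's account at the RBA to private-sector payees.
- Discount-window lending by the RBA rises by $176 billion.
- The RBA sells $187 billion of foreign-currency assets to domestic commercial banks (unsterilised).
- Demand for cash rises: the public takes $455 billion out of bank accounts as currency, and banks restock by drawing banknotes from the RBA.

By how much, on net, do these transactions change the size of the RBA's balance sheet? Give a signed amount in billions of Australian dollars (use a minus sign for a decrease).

-$11 billion

Government spending $300 billion: only the composition of liabilities changes → 0.
Discount-window loan $176 billion: an RBA asset is acquired → +$176B.
FX sale $187 billion: an RBA asset is shed → −$187B.
Currency withdrawal $455 billion: only the composition of liabilities changes → 0.
Net: 0 + 176 − 187 + 0 = -$11 billion.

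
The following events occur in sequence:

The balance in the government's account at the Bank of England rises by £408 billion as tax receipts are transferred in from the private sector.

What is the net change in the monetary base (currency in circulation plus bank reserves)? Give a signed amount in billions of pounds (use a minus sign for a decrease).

-£408 billion

Bank of England balance sheet:
  Assets:      no change
  Liabilities: Bank reserves −£408B, Government deposits +£408B
Commercial banking system:
  Assets:      Reserves at CB −£408B
  Liabilities: Checkable deposits −£408B
Monetary base = currency + reserves: 0 + (−£408B) = -£408 billion.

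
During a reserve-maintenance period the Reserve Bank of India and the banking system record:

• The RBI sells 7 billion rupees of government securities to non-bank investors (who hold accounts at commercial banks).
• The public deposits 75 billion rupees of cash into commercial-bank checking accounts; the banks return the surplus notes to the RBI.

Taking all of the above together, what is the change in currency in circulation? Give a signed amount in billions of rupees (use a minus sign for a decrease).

Asset sale (to non-banks) 7 billion rupees: no currency enters or leaves circulation → 0.
Currency deposit 75 billion rupees: notes return to the central bank → −75B.
Net: 0 − 75 = -75 billion.

-75 billion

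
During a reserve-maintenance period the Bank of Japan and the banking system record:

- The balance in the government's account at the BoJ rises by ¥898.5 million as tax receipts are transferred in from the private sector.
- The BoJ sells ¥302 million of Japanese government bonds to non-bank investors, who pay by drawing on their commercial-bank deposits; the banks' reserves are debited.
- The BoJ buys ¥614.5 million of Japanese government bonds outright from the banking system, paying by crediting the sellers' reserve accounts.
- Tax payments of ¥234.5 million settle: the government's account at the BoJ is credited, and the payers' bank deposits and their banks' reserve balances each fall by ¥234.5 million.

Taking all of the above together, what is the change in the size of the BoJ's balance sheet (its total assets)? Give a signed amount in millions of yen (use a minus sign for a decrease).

+¥312.5 million

Government account inflow ¥898.5 million: only the composition of liabilities changes → 0.
Asset sale (to non-banks) ¥302 million: a BoJ asset is shed → −¥302M.
OMO purchase (from banks) ¥614.5 million: a BoJ asset is acquired → +¥614.5M.
Government account inflow ¥234.5 million: only the composition of liabilities changes → 0.
Net: 0 − 302 + 614.5 + 0 = +¥312.5 million.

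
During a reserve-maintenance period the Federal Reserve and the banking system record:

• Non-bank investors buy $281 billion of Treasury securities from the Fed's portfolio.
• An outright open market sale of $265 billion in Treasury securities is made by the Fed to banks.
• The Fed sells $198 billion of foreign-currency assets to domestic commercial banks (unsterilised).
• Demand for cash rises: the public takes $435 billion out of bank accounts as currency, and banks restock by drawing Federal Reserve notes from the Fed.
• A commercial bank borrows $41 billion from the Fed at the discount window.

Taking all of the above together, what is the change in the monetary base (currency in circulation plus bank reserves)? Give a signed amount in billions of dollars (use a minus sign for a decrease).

Fed balance sheet:
  Assets:      Securities −$546B, Loans to banks +$41B, Foreign assets −$198B
  Liabilities: Bank reserves −$1138B, Currency in circulation +$435B
Monetary base = currency + reserves: +$435B + (−$1138B) = -$703 billion.

-$703 billion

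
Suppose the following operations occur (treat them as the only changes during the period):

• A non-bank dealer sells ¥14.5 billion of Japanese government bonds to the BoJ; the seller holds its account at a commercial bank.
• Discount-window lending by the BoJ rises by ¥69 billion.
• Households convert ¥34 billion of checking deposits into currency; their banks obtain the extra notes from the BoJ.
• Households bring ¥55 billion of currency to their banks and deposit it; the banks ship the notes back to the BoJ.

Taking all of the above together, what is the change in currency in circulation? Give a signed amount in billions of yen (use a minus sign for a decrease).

BoJ balance sheet:
  Assets:      Securities +¥14.5B, Loans to banks +¥69B
  Liabilities: Bank reserves +¥104.5B, Currency in circulation −¥21B
Commercial banking system:
  Assets:      Reserves at CB +¥104.5B
  Liabilities: Checkable deposits +¥35.5B, Borrowings from CB +¥69B
So the change in currency in circulation is -¥21 billion.

-¥21 billion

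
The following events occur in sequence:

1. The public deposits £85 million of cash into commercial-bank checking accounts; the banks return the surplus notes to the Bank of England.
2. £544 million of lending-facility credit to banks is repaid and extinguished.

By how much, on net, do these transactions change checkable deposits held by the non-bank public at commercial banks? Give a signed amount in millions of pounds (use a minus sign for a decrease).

+£85 million

Bank of England balance sheet:
  Assets:      Loans to banks −£544M
  Liabilities: Bank reserves −£459M, Currency in circulation −£85M
Commercial banking system:
  Assets:      Reserves at CB −£459M
  Liabilities: Checkable deposits +£85M, Borrowings from CB −£544M
So the change in checkable deposits held by the non-bank public at commercial banks is +£85 million.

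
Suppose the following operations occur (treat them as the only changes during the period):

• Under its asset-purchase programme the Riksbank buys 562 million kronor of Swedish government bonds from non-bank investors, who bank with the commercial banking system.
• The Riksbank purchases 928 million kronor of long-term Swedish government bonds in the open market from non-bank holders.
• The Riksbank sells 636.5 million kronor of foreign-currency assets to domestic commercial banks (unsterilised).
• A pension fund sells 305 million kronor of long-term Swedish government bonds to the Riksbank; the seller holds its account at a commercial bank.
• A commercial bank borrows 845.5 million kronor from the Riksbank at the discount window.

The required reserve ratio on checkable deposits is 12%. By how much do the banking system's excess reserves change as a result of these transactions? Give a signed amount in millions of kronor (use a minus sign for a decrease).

+1788.6 million

Asset purchase (from non-banks) 562 million kronor: reserves +562M, deposits +562M.
Asset purchase (from non-banks) 928 million kronor: reserves +928M, deposits +928M.
FX sale 636.5 million kronor: reserves −636.5M, deposits 0.
Asset purchase (from non-banks) 305 million kronor: reserves +305M, deposits +305M.
Discount-window loan 845.5 million kronor: reserves +845.5M, deposits 0.
Totals: Δreserves = +2004M, Δdeposits = +1795M.
Δrequired reserves = 12% × +1795M = +215.4M.
Δexcess reserves = Δreserves − Δrequired = +2004M − (+215.4M) = +1788.6 million.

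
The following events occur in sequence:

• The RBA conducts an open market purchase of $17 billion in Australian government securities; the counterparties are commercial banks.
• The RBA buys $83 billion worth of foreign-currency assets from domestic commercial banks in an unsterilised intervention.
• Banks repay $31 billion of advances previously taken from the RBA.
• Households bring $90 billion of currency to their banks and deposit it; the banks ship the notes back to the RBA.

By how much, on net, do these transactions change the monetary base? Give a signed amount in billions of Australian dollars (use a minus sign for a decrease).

RBA balance sheet:
  Assets:      Securities +$17B, Loans to banks −$31B, Foreign assets +$83B
  Liabilities: Bank reserves +$159B, Currency in circulation −$90B
Commercial banking system:
  Assets:      Reserves at CB +$159B, Securities −$17B, Foreign assets −$83B
  Liabilities: Checkable deposits +$90B, Borrowings from CB −$31B
Monetary base = currency + reserves: −$90B + (+$159B) = +$69 billion.

+$69 billion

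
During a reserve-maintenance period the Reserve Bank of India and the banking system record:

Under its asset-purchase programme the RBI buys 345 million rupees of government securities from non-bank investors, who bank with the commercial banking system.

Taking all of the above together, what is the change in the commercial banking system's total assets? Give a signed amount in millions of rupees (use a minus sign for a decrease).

Asset purchase (from non-banks) 345 million rupees: bank balance sheets expand → +345M.

+345 million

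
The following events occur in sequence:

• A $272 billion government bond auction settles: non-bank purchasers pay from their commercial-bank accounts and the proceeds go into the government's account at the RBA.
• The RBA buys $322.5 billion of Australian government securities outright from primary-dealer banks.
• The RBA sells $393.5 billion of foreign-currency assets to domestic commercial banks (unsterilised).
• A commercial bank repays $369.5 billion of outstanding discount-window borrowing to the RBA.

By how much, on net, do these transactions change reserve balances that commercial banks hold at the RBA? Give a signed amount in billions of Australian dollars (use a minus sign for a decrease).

Government account inflow $272 billion: funds move from bank reserves into the government account → −$272B.
OMO purchase (from banks) $322.5 billion: the RBA pays by crediting reserve accounts → +$322.5B.
FX sale $393.5 billion: the buying banks pay out of their reserve balances → −$393.5B.
Discount-window repayment $369.5 billion: repayment is debited from reserves → −$369.5B.
Net: −272 + 322.5 − 393.5 − 369.5 = -$712.5 billion.

-$712.5 billion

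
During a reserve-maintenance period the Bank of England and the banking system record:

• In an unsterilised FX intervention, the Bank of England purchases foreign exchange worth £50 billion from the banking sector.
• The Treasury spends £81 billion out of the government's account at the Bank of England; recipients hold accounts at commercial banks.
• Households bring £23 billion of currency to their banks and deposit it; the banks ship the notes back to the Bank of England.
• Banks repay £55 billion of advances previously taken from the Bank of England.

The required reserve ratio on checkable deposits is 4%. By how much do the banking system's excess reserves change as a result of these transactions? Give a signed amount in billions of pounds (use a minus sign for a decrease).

+£94.84 billion

FX purchase £50 billion: reserves +£50B, deposits 0.
Government spending £81 billion: reserves +£81B, deposits +£81B.
Currency deposit £23 billion: reserves +£23B, deposits +£23B.
Discount-window repayment £55 billion: reserves −£55B, deposits 0.
Totals: Δreserves = +£99B, Δdeposits = +£104B.
Δrequired reserves = 4% × +£104B = +£4.16B.
Δexcess reserves = Δreserves − Δrequired = +£99B − (+£4.16B) = +£94.84 billion.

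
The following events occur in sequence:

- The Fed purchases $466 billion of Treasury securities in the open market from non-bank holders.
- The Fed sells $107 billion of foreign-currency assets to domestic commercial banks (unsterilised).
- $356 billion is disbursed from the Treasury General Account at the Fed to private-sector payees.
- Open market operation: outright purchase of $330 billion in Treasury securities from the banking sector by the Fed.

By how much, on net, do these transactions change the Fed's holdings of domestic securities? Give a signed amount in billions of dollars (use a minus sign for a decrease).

Asset purchase (from non-banks) $466 billion: securities added to the Fed's portfolio → +$466B.
FX sale $107 billion: the Fed's securities portfolio is untouched → 0.
Government spending $356 billion: the Fed's securities portfolio is untouched → 0.
OMO purchase (from banks) $330 billion: securities added to the Fed's portfolio → +$330B.
Net: 466 + 0 + 0 + 330 = +$796 billion.

+$796 billion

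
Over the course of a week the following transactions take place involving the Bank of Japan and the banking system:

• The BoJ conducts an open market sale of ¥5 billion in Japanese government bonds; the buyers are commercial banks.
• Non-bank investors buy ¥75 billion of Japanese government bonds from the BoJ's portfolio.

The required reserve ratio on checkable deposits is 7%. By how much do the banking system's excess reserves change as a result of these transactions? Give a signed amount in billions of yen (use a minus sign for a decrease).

-¥74.75 billion

OMO sale (to banks) ¥5 billion: reserves −¥5B, deposits 0.
Asset sale (to non-banks) ¥75 billion: reserves −¥75B, deposits −¥75B.
Totals: Δreserves = −¥80B, Δdeposits = −¥75B.
Δrequired reserves = 7% × −¥75B = −¥5.25B.
Δexcess reserves = Δreserves − Δrequired = −¥80B − (−¥5.25B) = -¥74.75 billion.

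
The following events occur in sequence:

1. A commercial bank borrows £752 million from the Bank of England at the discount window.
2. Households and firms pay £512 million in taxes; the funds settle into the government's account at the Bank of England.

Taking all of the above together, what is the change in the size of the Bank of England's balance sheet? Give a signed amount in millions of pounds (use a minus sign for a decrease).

Bank of England balance sheet:
  Assets:      Loans to banks +£752M
  Liabilities: Bank reserves +£240M, Government deposits +£512M
Commercial banking system:
  Assets:      Reserves at CB +£240M
  Liabilities: Checkable deposits −£512M, Borrowings from CB +£752M
Change in total Bank of England assets = +£752 million.

+£752 million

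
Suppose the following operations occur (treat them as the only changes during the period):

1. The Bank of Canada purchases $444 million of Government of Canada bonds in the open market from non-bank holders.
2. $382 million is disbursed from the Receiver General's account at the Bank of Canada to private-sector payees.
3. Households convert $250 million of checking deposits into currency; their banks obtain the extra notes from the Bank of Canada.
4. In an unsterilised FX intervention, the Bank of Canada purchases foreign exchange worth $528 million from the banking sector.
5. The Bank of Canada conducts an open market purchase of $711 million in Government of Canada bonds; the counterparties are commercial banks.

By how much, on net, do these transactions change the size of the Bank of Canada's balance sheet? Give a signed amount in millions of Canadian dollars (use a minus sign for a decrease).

+$1683 million

Asset purchase (from non-banks) $444 million: a Bank of Canada asset is acquired → +$444M.
Government spending $382 million: only the composition of liabilities changes → 0.
Currency withdrawal $250 million: only the composition of liabilities changes → 0.
FX purchase $528 million: a Bank of Canada asset is acquired → +$528M.
OMO purchase (from banks) $711 million: a Bank of Canada asset is acquired → +$711M.
Net: 444 + 0 + 0 + 528 + 711 = +$1683 million.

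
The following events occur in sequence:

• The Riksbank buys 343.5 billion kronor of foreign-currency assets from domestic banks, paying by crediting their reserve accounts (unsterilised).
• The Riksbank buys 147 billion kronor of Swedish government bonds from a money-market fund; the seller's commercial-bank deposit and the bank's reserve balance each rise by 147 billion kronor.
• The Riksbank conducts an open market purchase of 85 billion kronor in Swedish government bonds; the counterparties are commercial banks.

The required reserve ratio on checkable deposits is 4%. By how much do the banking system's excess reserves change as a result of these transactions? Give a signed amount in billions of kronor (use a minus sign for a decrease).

FX purchase 343.5 billion kronor: reserves +343.5B, deposits 0.
Asset purchase (from non-banks) 147 billion kronor: reserves +147B, deposits +147B.
OMO purchase (from banks) 85 billion kronor: reserves +85B, deposits 0.
Totals: Δreserves = +575.5B, Δdeposits = +147B.
Δrequired reserves = 4% × +147B = +5.88B.
Δexcess reserves = Δreserves − Δrequired = +575.5B − (+5.88B) = +569.62 billion.

+569.62 billion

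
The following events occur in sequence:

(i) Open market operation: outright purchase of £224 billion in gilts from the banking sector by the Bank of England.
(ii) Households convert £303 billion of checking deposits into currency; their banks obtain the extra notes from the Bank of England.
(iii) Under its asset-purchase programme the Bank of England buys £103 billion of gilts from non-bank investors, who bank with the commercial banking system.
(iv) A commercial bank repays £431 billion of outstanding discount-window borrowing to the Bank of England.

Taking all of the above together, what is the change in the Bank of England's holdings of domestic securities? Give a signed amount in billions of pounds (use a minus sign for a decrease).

Bank of England balance sheet:
  Assets:      Securities +£327B, Loans to banks −£431B
  Liabilities: Bank reserves −£407B, Currency in circulation +£303B
Commercial banking system:
  Assets:      Reserves at CB −£407B, Securities −£224B
  Liabilities: Checkable deposits −£200B, Borrowings from CB −£431B
So the change in the Bank of England's holdings of domestic securities is +£327 billion.

+£327 billion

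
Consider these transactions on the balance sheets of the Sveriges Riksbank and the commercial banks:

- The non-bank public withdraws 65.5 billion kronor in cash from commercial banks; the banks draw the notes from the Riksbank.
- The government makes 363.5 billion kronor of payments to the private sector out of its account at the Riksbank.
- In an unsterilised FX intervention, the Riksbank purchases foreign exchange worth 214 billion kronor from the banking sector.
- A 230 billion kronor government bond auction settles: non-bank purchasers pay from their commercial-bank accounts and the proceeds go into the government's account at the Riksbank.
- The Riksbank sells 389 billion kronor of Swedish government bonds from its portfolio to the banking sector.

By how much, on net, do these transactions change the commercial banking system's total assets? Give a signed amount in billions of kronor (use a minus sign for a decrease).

+68 billion

Currency withdrawal 65.5 billion kronor: bank balance sheets shrink → −65.5B.
Government spending 363.5 billion kronor: bank balance sheets expand → +363.5B.
FX purchase 214 billion kronor: just an asset swap on bank balance sheets → 0.
Government account inflow 230 billion kronor: bank balance sheets shrink → −230B.
OMO sale (to banks) 389 billion kronor: just an asset swap on bank balance sheets → 0.
Net: −65.5 + 363.5 + 0 − 230 + 0 = +68 billion.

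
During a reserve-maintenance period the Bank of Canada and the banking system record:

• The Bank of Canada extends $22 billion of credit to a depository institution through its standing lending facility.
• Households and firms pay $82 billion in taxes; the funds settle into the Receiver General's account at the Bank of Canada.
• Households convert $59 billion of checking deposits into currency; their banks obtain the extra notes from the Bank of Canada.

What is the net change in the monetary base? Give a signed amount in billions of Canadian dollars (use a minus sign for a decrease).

-$60 billion

Bank of Canada balance sheet:
  Assets:      Loans to banks +$22B
  Liabilities: Bank reserves −$119B, Currency in circulation +$59B, Government deposits +$82B
Commercial banking system:
  Assets:      Reserves at CB −$119B
  Liabilities: Checkable deposits −$141B, Borrowings from CB +$22B
Monetary base = currency + reserves: +$59B + (−$119B) = -$60 billion.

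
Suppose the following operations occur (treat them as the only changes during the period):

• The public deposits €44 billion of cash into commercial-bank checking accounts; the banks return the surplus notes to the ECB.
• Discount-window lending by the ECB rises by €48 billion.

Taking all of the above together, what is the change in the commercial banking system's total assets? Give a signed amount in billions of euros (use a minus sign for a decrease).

+€92 billion

ECB balance sheet:
  Assets:      Loans to banks +€48B
  Liabilities: Bank reserves +€92B, Currency in circulation −€44B
Commercial banking system:
  Assets:      Reserves at CB +€92B
  Liabilities: Checkable deposits +€44B, Borrowings from CB +€48B
Change in total bank assets = +€92 billion.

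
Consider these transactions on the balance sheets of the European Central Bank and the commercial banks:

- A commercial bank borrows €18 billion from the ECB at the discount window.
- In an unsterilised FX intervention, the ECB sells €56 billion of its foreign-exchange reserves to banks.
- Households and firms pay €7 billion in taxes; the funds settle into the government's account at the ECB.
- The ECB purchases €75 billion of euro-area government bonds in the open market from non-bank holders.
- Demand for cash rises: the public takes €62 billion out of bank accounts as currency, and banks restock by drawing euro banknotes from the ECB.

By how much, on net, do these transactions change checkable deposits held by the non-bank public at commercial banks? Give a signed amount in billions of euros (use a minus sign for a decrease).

Discount-window loan €18 billion: the counterparty is a bank, so public deposits are unchanged → 0.
FX sale €56 billion: the counterparty is a bank, so public deposits are unchanged → 0.
Government account inflow €7 billion: non-bank counterparties' bank balances fall → −€7B.
Asset purchase (from non-banks) €75 billion: non-bank counterparties' bank balances rise → +€75B.
Currency withdrawal €62 billion: non-bank counterparties' bank balances fall → −€62B.
Net: 0 + 0 − 7 + 75 − 62 = +€6 billion.

+€6 billion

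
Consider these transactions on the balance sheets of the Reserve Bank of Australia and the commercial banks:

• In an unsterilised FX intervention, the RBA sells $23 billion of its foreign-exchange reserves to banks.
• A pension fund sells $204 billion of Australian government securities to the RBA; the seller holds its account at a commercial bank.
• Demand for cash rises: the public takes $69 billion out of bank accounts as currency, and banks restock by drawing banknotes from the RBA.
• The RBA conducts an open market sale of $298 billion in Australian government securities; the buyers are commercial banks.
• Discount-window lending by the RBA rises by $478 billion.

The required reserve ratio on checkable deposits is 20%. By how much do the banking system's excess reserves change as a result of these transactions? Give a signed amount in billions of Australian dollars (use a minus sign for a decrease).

+$265 billion

FX sale $23 billion: reserves −$23B, deposits 0.
Asset purchase (from non-banks) $204 billion: reserves +$204B, deposits +$204B.
Currency withdrawal $69 billion: reserves −$69B, deposits −$69B.
OMO sale (to banks) $298 billion: reserves −$298B, deposits 0.
Discount-window loan $478 billion: reserves +$478B, deposits 0.
Totals: Δreserves = +$292B, Δdeposits = +$135B.
Δrequired reserves = 20% × +$135B = +$27B.
Δexcess reserves = Δreserves − Δrequired = +$292B − (+$27B) = +$265 billion.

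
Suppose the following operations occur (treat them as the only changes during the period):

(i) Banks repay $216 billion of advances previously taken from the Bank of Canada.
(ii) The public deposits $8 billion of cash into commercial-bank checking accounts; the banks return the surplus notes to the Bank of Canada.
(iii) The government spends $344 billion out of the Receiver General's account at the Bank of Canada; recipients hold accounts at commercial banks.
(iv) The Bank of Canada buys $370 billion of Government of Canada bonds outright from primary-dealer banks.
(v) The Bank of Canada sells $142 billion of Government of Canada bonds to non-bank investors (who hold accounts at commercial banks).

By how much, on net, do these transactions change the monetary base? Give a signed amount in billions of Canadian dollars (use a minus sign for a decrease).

+$356 billion

Bank of Canada balance sheet:
  Assets:      Securities +$228B, Loans to banks −$216B
  Liabilities: Bank reserves +$364B, Currency in circulation −$8B, Government deposits −$344B
Commercial banking system:
  Assets:      Reserves at CB +$364B, Securities −$370B
  Liabilities: Checkable deposits +$210B, Borrowings from CB −$216B
Monetary base = currency + reserves: −$8B + (+$364B) = +$356 billion.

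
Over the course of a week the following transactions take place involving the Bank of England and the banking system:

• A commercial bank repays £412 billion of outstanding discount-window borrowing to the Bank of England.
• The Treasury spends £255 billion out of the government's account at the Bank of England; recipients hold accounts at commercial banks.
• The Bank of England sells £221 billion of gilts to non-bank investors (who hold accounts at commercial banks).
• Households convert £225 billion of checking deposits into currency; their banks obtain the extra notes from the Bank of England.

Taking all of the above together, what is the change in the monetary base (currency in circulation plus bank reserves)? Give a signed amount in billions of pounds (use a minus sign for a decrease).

-£378 billion

Bank of England balance sheet:
  Assets:      Securities −£221B, Loans to banks −£412B
  Liabilities: Bank reserves −£603B, Currency in circulation +£225B, Government deposits −£255B
Monetary base = currency + reserves: +£225B + (−£603B) = -£378 billion.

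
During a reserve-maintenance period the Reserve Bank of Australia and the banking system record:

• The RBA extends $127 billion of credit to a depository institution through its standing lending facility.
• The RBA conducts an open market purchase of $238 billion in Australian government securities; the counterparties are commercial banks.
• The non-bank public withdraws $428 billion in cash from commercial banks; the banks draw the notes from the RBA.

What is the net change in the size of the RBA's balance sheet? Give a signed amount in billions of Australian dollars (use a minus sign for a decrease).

+$365 billion

RBA balance sheet:
  Assets:      Securities +$238B, Loans to banks +$127B
  Liabilities: Bank reserves −$63B, Currency in circulation +$428B
Change in total RBA assets = +$365 billion.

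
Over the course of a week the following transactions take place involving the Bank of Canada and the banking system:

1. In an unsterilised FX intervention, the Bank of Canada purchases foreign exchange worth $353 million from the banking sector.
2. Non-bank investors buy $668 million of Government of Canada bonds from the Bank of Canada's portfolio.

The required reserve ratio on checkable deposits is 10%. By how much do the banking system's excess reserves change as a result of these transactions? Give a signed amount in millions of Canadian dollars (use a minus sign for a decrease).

-$248.2 million

FX purchase $353 million: reserves +$353M, deposits 0.
Asset sale (to non-banks) $668 million: reserves −$668M, deposits −$668M.
Totals: Δreserves = −$315M, Δdeposits = −$668M.
Δrequired reserves = 10% × −$668M = −$66.8M.
Δexcess reserves = Δreserves − Δrequired = −$315M − (−$66.8M) = -$248.2 million.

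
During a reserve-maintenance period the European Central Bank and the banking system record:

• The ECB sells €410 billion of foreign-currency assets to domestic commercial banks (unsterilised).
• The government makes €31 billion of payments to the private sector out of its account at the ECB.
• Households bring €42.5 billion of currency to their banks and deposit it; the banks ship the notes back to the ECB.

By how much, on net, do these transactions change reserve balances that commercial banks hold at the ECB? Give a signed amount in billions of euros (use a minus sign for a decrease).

ECB balance sheet:
  Assets:      Foreign assets −€410B
  Liabilities: Bank reserves −€336.5B, Currency in circulation −€42.5B, Government deposits −€31B
Commercial banking system:
  Assets:      Reserves at CB −€336.5B, Foreign assets +€410B
  Liabilities: Checkable deposits +€73.5B
So the change in reserve balances that commercial banks hold at the ECB is -€336.5 billion.

-€336.5 billion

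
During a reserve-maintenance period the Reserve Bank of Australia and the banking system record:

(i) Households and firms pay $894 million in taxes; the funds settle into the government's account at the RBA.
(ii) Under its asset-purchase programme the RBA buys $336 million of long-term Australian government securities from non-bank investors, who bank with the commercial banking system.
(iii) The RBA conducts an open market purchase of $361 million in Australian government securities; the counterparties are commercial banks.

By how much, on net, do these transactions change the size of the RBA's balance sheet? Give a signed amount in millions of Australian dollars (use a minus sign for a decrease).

Government account inflow $894 million: only the composition of liabilities changes → 0.
Asset purchase (from non-banks) $336 million: an RBA asset is acquired → +$336M.
OMO purchase (from banks) $361 million: an RBA asset is acquired → +$361M.
Net: 0 + 336 + 361 = +$697 million.

+$697 million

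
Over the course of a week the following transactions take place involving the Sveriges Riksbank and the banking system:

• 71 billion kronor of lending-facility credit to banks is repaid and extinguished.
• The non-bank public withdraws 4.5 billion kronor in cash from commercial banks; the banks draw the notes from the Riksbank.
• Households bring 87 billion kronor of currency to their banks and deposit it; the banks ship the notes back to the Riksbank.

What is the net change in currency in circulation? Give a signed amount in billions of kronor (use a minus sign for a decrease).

-82.5 billion

Discount-window repayment 71 billion kronor: no currency enters or leaves circulation → 0.
Currency withdrawal 4.5 billion kronor: notes leave the central bank → +4.5B.
Currency deposit 87 billion kronor: notes return to the central bank → −87B.
Net: 0 + 4.5 − 87 = -82.5 billion.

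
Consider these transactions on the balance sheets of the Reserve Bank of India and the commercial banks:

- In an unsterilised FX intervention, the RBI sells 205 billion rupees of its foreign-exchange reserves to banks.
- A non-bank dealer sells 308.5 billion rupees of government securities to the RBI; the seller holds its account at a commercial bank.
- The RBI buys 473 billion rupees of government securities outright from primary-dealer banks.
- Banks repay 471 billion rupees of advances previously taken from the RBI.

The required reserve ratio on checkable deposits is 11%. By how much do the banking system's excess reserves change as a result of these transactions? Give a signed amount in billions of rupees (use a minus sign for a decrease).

+71.565 billion

FX sale 205 billion rupees: reserves −205B, deposits 0.
Asset purchase (from non-banks) 308.5 billion rupees: reserves +308.5B, deposits +308.5B.
OMO purchase (from banks) 473 billion rupees: reserves +473B, deposits 0.
Discount-window repayment 471 billion rupees: reserves −471B, deposits 0.
Totals: Δreserves = +105.5B, Δdeposits = +308.5B.
Δrequired reserves = 11% × +308.5B = +33.935B.
Δexcess reserves = Δreserves − Δrequired = +105.5B − (+33.935B) = +71.565 billion.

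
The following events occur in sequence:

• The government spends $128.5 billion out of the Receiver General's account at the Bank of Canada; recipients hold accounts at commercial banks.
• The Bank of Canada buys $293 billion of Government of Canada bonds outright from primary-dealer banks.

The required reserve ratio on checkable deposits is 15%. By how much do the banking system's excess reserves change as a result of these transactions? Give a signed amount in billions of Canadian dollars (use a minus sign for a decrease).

Government spending $128.5 billion: reserves +$128.5B, deposits +$128.5B.
OMO purchase (from banks) $293 billion: reserves +$293B, deposits 0.
Totals: Δreserves = +$421.5B, Δdeposits = +$128.5B.
Δrequired reserves = 15% × +$128.5B = +$19.275B.
Δexcess reserves = Δreserves − Δrequired = +$421.5B − (+$19.275B) = +$402.225 billion.

+$402.225 billion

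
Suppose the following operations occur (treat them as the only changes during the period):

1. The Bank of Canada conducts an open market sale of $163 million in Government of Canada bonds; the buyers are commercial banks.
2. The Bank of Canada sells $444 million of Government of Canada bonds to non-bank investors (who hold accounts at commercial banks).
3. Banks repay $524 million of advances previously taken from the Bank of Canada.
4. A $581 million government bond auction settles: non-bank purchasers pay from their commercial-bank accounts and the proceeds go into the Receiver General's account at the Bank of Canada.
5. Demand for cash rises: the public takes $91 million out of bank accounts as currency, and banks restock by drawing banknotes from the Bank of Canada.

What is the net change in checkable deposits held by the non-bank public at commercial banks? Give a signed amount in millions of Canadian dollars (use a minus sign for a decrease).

-$1116 million

OMO sale (to banks) $163 million: the counterparty is a bank, so public deposits are unchanged → 0.
Asset sale (to non-banks) $444 million: non-bank counterparties' bank balances fall → −$444M.
Discount-window repayment $524 million: the counterparty is a bank, so public deposits are unchanged → 0.
Government account inflow $581 million: non-bank counterparties' bank balances fall → −$581M.
Currency withdrawal $91 million: non-bank counterparties' bank balances fall → −$91M.
Net: 0 − 444 + 0 − 581 − 91 = -$1116 million.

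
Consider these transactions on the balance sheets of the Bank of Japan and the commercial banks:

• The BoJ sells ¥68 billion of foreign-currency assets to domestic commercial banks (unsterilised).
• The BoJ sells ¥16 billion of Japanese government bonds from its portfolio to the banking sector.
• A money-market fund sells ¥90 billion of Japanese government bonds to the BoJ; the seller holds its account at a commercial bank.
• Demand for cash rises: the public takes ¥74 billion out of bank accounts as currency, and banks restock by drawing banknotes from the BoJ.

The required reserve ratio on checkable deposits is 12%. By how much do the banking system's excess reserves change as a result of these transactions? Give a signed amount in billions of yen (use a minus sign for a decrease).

-¥69.92 billion

FX sale ¥68 billion: reserves −¥68B, deposits 0.
OMO sale (to banks) ¥16 billion: reserves −¥16B, deposits 0.
Asset purchase (from non-banks) ¥90 billion: reserves +¥90B, deposits +¥90B.
Currency withdrawal ¥74 billion: reserves −¥74B, deposits −¥74B.
Totals: Δreserves = −¥68B, Δdeposits = +¥16B.
Δrequired reserves = 12% × +¥16B = +¥1.92B.
Δexcess reserves = Δreserves − Δrequired = −¥68B − (+¥1.92B) = -¥69.92 billion.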